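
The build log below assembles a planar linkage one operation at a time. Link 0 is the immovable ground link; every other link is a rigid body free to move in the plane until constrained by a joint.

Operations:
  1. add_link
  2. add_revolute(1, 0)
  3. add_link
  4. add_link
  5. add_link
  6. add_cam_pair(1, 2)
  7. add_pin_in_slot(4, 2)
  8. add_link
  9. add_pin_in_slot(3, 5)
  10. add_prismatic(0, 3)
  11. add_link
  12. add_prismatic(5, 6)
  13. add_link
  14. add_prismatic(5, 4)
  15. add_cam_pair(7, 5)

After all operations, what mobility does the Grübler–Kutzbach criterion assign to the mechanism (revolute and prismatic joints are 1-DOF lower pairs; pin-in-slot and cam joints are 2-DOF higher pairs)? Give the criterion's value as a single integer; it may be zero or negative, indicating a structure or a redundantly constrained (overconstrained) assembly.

M = 9

[1;0;0] (link 0 is ground)
L+ [2;0;0]
R(1,0)∈J1 [2;1;0]
L+ [3;1;0]
L+ [4;1;0]
L+ [5;1;0]
C(1,2)∈J2 [5;1;1]
PS(4,2)∈J2 [5;1;2]
L+ [6;1;2]
PS(3,5)∈J2 [6;1;3]
P(0,3)∈J1 [6;2;3]
L+ [7;2;3]
P(5,6)∈J1 [7;3;3]
L+ [8;3;3]
P(5,4)∈J1 [8;4;3]
C(7,5)∈J2 [8;4;4]
mobility = 21 − 8 − 4 = 9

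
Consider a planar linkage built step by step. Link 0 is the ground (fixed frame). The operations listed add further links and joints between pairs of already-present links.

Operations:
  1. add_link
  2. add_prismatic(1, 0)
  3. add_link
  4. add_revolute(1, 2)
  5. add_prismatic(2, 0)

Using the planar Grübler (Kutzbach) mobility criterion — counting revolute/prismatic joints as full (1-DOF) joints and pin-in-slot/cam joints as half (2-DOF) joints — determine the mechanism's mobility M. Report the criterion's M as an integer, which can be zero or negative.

L=1 J1=0 J2=0
add link → L=2 J1=0 J2=0
P@1,0 dof=1 J1 → L=2 J1=1 J2=0
add link → L=3 J1=1 J2=0
R@1,2 dof=1 J1 → L=3 J1=2 J2=0
P@2,0 dof=1 J1 → L=3 J1=3 J2=0
M=3(L−1)−2J1−J2=3·2−2·3−0=0

M = 0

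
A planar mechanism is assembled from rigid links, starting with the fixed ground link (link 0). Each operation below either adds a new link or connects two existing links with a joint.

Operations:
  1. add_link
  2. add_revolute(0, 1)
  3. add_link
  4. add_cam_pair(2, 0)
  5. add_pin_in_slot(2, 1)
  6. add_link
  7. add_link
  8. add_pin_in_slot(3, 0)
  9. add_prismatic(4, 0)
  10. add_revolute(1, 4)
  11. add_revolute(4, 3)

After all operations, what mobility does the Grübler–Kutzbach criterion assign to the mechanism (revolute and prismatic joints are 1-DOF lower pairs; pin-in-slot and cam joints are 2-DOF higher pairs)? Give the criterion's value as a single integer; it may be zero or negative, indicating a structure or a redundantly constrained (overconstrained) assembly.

link 0 = ground. State L|J1|J2 = 1|0|0
+link1  2|0|0
R(0,1) f=1→J1  2|1|0
+link2  3|1|0
C(2,0) f=2→J2  3|1|1
PS(2,1) f=2→J2  3|1|2
+link3  4|1|2
+link4  5|1|2
PS(3,0) f=2→J2  5|1|3
P(4,0) f=1→J1  5|2|3
R(1,4) f=1→J1  5|3|3
R(4,3) f=1→J1  5|4|3
M = 3(5−1)−2·4−3 = 12−8−3 = 1

M = 1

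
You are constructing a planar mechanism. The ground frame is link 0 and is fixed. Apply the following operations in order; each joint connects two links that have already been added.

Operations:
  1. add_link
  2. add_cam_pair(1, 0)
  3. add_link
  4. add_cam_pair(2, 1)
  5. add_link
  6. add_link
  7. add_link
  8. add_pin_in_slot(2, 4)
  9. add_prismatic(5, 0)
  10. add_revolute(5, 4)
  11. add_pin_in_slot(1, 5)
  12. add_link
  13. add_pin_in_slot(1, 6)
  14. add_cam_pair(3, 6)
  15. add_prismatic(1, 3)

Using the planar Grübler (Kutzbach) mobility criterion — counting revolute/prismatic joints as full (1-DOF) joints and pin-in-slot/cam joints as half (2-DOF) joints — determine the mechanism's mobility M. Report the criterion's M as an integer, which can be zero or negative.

M = 6

ground; <1,0,0>
#1 <2,0,0>
C:1↔0 J2 <2,0,1>
#2 <3,0,1>
C:2↔1 J2 <3,0,2>
#3 <4,0,2>
#4 <5,0,2>
#5 <6,0,2>
PS:2↔4 J2 <6,0,3>
P:5↔0 J1 <6,1,3>
R:5↔4 J1 <6,2,3>
PS:1↔5 J2 <6,2,4>
#6 <7,2,4>
PS:1↔6 J2 <7,2,5>
C:3↔6 J2 <7,2,6>
P:1↔3 J1 <7,3,6>
3×6 − 2×3 − 1×6 = 6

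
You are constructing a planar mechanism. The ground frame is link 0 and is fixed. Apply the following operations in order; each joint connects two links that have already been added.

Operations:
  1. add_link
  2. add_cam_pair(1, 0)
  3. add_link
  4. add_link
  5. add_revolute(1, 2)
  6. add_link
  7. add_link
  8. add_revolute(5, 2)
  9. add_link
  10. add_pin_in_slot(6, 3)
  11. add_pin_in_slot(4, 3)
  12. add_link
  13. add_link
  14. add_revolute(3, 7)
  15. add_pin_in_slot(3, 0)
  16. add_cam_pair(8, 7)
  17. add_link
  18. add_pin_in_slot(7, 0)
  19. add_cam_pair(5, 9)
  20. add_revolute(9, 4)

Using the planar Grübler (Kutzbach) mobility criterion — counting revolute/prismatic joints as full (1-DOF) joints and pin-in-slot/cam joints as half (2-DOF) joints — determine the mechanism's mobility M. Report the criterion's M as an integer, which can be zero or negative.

ground; <1,0,0>
#1 <2,0,0>
C:1↔0 J2 <2,0,1>
#2 <3,0,1>
#3 <4,0,1>
R:1↔2 J1 <4,1,1>
#4 <5,1,1>
#5 <6,1,1>
R:5↔2 J1 <6,2,1>
#6 <7,2,1>
PS:6↔3 J2 <7,2,2>
PS:4↔3 J2 <7,2,3>
#7 <8,2,3>
#8 <9,2,3>
R:3↔7 J1 <9,3,3>
PS:3↔0 J2 <9,3,4>
C:8↔7 J2 <9,3,5>
#9 <10,3,5>
PS:7↔0 J2 <10,3,6>
C:5↔9 J2 <10,3,7>
R:9↔4 J1 <10,4,7>
3×9 − 2×4 − 1×7 = 12

M = 12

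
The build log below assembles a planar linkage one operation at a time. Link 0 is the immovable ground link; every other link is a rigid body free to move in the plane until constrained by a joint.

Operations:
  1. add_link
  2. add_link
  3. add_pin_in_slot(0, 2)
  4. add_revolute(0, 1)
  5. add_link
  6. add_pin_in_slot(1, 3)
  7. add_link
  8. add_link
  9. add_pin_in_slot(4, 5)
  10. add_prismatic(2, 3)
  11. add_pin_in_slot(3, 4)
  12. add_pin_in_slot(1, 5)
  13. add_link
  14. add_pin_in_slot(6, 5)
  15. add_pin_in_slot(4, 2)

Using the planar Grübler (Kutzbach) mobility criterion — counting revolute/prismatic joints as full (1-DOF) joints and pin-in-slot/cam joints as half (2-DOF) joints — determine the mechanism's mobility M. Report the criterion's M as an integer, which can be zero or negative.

M = 7

(L,J1,J2)=(1,0,0); link0 fixed
link1: (2,0,0)
link2: (3,0,0)
PS 0-2 [J2]: (3,0,1)
R 0-1 [J1]: (3,1,1)
link3: (4,1,1)
PS 1-3 [J2]: (4,1,2)
link4: (5,1,2)
link5: (6,1,2)
PS 4-5 [J2]: (6,1,3)
P 2-3 [J1]: (6,2,3)
PS 3-4 [J2]: (6,2,4)
PS 1-5 [J2]: (6,2,5)
link6: (7,2,5)
PS 6-5 [J2]: (7,2,6)
PS 4-2 [J2]: (7,2,7)
Grübler: 3·6 − 2·2 − 7 = 7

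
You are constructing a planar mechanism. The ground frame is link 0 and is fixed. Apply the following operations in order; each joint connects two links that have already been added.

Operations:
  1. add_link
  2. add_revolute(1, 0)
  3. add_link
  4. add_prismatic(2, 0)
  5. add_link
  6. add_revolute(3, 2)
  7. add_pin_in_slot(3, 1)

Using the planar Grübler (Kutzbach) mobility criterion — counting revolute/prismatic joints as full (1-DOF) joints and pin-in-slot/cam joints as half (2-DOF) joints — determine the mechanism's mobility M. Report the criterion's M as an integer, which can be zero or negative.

M = 2

[1;0;0] (link 0 is ground)
L+ [2;0;0]
R(1,0)∈J1 [2;1;0]
L+ [3;1;0]
P(2,0)∈J1 [3;2;0]
L+ [4;2;0]
R(3,2)∈J1 [4;3;0]
PS(3,1)∈J2 [4;3;1]
mobility = 9 − 6 − 1 = 2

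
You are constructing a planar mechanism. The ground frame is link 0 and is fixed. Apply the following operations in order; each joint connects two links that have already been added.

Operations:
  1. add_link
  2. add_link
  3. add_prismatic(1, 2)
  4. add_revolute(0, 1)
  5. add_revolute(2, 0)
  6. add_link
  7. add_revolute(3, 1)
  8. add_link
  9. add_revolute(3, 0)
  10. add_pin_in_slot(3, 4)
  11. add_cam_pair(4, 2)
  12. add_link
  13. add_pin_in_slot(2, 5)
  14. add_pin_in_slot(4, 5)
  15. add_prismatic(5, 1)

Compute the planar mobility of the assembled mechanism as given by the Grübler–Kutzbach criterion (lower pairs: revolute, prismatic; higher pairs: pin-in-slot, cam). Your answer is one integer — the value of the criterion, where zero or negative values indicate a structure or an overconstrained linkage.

M = -1

[1;0;0] (link 0 is ground)
L+ [2;0;0]
L+ [3;0;0]
P(1,2)∈J1 [3;1;0]
R(0,1)∈J1 [3;2;0]
R(2,0)∈J1 [3;3;0]
L+ [4;3;0]
R(3,1)∈J1 [4;4;0]
L+ [5;4;0]
R(3,0)∈J1 [5;5;0]
PS(3,4)∈J2 [5;5;1]
C(4,2)∈J2 [5;5;2]
L+ [6;5;2]
PS(2,5)∈J2 [6;5;3]
PS(4,5)∈J2 [6;5;4]
P(5,1)∈J1 [6;6;4]
mobility = 15 − 12 − 4 = -1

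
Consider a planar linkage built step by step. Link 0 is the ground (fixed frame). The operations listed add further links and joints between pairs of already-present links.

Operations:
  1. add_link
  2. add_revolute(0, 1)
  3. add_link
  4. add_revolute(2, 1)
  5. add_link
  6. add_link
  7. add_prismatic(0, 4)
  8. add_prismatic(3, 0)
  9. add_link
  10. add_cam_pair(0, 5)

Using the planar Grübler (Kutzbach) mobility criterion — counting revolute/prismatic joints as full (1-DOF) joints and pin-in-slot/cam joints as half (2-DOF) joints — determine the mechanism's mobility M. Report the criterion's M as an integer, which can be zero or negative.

M = 6

link 0 = ground. State L|J1|J2 = 1|0|0
+link1  2|0|0
R(0,1) f=1→J1  2|1|0
+link2  3|1|0
R(2,1) f=1→J1  3|2|0
+link3  4|2|0
+link4  5|2|0
P(0,4) f=1→J1  5|3|0
P(3,0) f=1→J1  5|4|0
+link5  6|4|0
C(0,5) f=2→J2  6|4|1
M = 3(6−1)−2·4−1 = 15−8−1 = 6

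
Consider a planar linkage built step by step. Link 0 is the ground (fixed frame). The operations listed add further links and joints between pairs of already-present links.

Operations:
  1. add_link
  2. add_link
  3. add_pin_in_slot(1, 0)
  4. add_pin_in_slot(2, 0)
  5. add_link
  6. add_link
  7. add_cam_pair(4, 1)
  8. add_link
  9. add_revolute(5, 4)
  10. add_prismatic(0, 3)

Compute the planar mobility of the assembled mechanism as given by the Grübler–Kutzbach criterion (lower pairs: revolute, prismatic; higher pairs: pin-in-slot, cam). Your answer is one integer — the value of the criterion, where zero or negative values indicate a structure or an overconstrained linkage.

M = 8

[1;0;0] (link 0 is ground)
L+ [2;0;0]
L+ [3;0;0]
PS(1,0)∈J2 [3;0;1]
PS(2,0)∈J2 [3;0;2]
L+ [4;0;2]
L+ [5;0;2]
C(4,1)∈J2 [5;0;3]
L+ [6;0;3]
R(5,4)∈J1 [6;1;3]
P(0,3)∈J1 [6;2;3]
mobility = 15 − 4 − 3 = 8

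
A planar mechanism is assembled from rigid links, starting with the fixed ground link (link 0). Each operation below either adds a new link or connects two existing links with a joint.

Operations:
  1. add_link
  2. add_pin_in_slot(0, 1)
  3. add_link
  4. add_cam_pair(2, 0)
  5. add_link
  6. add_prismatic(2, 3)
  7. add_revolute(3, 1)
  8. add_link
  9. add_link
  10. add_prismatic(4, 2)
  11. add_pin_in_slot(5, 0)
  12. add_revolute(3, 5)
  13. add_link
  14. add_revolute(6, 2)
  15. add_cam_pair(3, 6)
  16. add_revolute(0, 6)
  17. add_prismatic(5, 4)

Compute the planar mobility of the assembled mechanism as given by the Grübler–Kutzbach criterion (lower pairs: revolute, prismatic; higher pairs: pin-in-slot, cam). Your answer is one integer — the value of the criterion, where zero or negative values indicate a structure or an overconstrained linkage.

M = 0

ground; <1,0,0>
#1 <2,0,0>
PS:0↔1 J2 <2,0,1>
#2 <3,0,1>
C:2↔0 J2 <3,0,2>
#3 <4,0,2>
P:2↔3 J1 <4,1,2>
R:3↔1 J1 <4,2,2>
#4 <5,2,2>
#5 <6,2,2>
P:4↔2 J1 <6,3,2>
PS:5↔0 J2 <6,3,3>
R:3↔5 J1 <6,4,3>
#6 <7,4,3>
R:6↔2 J1 <7,5,3>
C:3↔6 J2 <7,5,4>
R:0↔6 J1 <7,6,4>
P:5↔4 J1 <7,7,4>
3×6 − 2×7 − 1×4 = 0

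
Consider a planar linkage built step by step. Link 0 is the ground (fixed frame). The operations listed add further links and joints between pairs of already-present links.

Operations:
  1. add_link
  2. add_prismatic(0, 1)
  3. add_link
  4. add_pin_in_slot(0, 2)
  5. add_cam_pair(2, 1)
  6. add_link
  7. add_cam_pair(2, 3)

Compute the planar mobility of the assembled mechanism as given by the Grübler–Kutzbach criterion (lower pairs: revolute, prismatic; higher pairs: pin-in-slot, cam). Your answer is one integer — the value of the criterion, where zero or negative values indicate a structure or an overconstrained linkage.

(L,J1,J2)=(1,0,0); link0 fixed
link1: (2,0,0)
P 0-1 [J1]: (2,1,0)
link2: (3,1,0)
PS 0-2 [J2]: (3,1,1)
C 2-1 [J2]: (3,1,2)
link3: (4,1,2)
C 2-3 [J2]: (4,1,3)
Grübler: 3·3 − 2·1 − 3 = 4

M = 4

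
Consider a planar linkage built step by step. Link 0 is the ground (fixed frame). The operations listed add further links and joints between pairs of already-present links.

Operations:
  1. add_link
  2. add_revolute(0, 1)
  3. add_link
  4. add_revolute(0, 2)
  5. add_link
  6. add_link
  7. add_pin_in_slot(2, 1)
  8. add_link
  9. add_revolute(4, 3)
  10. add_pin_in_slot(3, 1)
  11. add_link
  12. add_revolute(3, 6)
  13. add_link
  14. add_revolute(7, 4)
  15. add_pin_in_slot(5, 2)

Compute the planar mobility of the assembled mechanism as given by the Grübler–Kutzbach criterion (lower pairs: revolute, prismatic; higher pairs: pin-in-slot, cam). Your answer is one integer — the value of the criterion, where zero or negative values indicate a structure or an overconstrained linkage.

[1;0;0] (link 0 is ground)
L+ [2;0;0]
R(0,1)∈J1 [2;1;0]
L+ [3;1;0]
R(0,2)∈J1 [3;2;0]
L+ [4;2;0]
L+ [5;2;0]
PS(2,1)∈J2 [5;2;1]
L+ [6;2;1]
R(4,3)∈J1 [6;3;1]
PS(3,1)∈J2 [6;3;2]
L+ [7;3;2]
R(3,6)∈J1 [7;4;2]
L+ [8;4;2]
R(7,4)∈J1 [8;5;2]
PS(5,2)∈J2 [8;5;3]
mobility = 21 − 10 − 3 = 8

M = 8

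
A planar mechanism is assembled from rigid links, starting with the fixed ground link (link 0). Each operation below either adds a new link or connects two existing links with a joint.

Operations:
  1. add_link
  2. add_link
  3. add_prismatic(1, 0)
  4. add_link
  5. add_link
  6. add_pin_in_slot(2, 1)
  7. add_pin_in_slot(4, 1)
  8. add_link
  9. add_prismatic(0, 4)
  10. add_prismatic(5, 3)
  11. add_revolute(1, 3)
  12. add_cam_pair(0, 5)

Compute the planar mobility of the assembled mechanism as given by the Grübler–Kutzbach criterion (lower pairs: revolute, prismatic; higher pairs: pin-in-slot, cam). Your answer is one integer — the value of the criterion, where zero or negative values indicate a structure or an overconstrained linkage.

M = 4

[1;0;0] (link 0 is ground)
L+ [2;0;0]
L+ [3;0;0]
P(1,0)∈J1 [3;1;0]
L+ [4;1;0]
L+ [5;1;0]
PS(2,1)∈J2 [5;1;1]
PS(4,1)∈J2 [5;1;2]
L+ [6;1;2]
P(0,4)∈J1 [6;2;2]
P(5,3)∈J1 [6;3;2]
R(1,3)∈J1 [6;4;2]
C(0,5)∈J2 [6;4;3]
mobility = 15 − 8 − 3 = 4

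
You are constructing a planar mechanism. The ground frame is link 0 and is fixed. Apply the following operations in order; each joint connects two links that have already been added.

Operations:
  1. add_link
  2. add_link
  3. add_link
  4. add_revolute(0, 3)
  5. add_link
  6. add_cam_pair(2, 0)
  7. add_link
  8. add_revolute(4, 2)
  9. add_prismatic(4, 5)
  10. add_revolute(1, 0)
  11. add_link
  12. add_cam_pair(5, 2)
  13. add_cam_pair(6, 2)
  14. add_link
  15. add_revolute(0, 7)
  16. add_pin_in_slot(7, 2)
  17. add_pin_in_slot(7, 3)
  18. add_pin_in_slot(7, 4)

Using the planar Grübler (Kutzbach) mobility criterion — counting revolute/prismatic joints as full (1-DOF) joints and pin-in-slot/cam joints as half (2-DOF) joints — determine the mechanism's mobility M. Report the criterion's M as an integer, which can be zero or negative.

link 0 = ground. State L|J1|J2 = 1|0|0
+link1  2|0|0
+link2  3|0|0
+link3  4|0|0
R(0,3) f=1→J1  4|1|0
+link4  5|1|0
C(2,0) f=2→J2  5|1|1
+link5  6|1|1
R(4,2) f=1→J1  6|2|1
P(4,5) f=1→J1  6|3|1
R(1,0) f=1→J1  6|4|1
+link6  7|4|1
C(5,2) f=2→J2  7|4|2
C(6,2) f=2→J2  7|4|3
+link7  8|4|3
R(0,7) f=1→J1  8|5|3
PS(7,2) f=2→J2  8|5|4
PS(7,3) f=2→J2  8|5|5
PS(7,4) f=2→J2  8|5|6
M = 3(8−1)−2·5−6 = 21−10−6 = 5

M = 5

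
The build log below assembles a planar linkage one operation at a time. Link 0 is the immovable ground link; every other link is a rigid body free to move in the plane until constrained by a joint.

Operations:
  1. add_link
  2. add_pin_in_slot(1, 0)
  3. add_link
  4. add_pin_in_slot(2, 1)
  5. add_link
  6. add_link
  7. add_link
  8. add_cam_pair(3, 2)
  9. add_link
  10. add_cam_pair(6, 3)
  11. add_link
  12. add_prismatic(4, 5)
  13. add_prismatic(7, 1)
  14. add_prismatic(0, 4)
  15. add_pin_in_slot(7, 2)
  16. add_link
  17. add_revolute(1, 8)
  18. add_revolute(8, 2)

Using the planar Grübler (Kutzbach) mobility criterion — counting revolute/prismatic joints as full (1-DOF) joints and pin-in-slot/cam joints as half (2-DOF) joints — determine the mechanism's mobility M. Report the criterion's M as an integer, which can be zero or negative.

[1;0;0] (link 0 is ground)
L+ [2;0;0]
PS(1,0)∈J2 [2;0;1]
L+ [3;0;1]
PS(2,1)∈J2 [3;0;2]
L+ [4;0;2]
L+ [5;0;2]
L+ [6;0;2]
C(3,2)∈J2 [6;0;3]
L+ [7;0;3]
C(6,3)∈J2 [7;0;4]
L+ [8;0;4]
P(4,5)∈J1 [8;1;4]
P(7,1)∈J1 [8;2;4]
P(0,4)∈J1 [8;3;4]
PS(7,2)∈J2 [8;3;5]
L+ [9;3;5]
R(1,8)∈J1 [9;4;5]
R(8,2)∈J1 [9;5;5]
mobility = 24 − 10 − 5 = 9

M = 9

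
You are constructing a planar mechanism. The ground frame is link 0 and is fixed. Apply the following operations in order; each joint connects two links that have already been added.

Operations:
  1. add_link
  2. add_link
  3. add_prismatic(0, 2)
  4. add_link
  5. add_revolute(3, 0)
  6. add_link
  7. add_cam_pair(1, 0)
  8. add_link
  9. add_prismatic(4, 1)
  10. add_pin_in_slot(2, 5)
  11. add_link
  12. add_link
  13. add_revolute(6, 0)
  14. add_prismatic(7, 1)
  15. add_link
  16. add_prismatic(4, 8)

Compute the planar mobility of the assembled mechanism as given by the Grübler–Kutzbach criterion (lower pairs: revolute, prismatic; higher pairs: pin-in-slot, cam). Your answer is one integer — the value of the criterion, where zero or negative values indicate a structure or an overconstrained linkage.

[1;0;0] (link 0 is ground)
L+ [2;0;0]
L+ [3;0;0]
P(0,2)∈J1 [3;1;0]
L+ [4;1;0]
R(3,0)∈J1 [4;2;0]
L+ [5;2;0]
C(1,0)∈J2 [5;2;1]
L+ [6;2;1]
P(4,1)∈J1 [6;3;1]
PS(2,5)∈J2 [6;3;2]
L+ [7;3;2]
L+ [8;3;2]
R(6,0)∈J1 [8;4;2]
P(7,1)∈J1 [8;5;2]
L+ [9;5;2]
P(4,8)∈J1 [9;6;2]
mobility = 24 − 12 − 2 = 10

M = 10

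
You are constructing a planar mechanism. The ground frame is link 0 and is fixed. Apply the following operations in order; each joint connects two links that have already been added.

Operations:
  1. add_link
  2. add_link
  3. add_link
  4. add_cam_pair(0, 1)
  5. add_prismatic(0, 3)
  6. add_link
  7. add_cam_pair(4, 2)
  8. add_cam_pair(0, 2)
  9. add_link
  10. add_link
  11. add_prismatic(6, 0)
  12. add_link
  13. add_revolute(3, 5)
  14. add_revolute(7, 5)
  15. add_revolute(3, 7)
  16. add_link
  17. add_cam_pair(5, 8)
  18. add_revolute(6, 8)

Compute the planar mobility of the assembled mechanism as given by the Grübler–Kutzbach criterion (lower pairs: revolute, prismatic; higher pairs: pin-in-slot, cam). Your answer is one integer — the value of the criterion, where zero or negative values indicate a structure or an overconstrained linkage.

link 0 = ground. State L|J1|J2 = 1|0|0
+link1  2|0|0
+link2  3|0|0
+link3  4|0|0
C(0,1) f=2→J2  4|0|1
P(0,3) f=1→J1  4|1|1
+link4  5|1|1
C(4,2) f=2→J2  5|1|2
C(0,2) f=2→J2  5|1|3
+link5  6|1|3
+link6  7|1|3
P(6,0) f=1→J1  7|2|3
+link7  8|2|3
R(3,5) f=1→J1  8|3|3
R(7,5) f=1→J1  8|4|3
R(3,7) f=1→J1  8|5|3
+link8  9|5|3
C(5,8) f=2→J2  9|5|4
R(6,8) f=1→J1  9|6|4
M = 3(9−1)−2·6−4 = 24−12−4 = 8

M = 8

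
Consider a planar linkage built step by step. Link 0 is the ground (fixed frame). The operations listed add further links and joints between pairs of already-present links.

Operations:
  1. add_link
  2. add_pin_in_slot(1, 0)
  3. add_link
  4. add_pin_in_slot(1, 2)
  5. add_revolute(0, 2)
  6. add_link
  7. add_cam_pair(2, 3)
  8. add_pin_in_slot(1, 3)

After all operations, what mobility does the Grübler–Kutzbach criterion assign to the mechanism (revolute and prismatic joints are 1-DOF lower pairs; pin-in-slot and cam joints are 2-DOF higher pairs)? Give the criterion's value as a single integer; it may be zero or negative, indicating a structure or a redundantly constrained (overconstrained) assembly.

M = 3

ground; <1,0,0>
#1 <2,0,0>
PS:1↔0 J2 <2,0,1>
#2 <3,0,1>
PS:1↔2 J2 <3,0,2>
R:0↔2 J1 <3,1,2>
#3 <4,1,2>
C:2↔3 J2 <4,1,3>
PS:1↔3 J2 <4,1,4>
3×3 − 2×1 − 1×4 = 3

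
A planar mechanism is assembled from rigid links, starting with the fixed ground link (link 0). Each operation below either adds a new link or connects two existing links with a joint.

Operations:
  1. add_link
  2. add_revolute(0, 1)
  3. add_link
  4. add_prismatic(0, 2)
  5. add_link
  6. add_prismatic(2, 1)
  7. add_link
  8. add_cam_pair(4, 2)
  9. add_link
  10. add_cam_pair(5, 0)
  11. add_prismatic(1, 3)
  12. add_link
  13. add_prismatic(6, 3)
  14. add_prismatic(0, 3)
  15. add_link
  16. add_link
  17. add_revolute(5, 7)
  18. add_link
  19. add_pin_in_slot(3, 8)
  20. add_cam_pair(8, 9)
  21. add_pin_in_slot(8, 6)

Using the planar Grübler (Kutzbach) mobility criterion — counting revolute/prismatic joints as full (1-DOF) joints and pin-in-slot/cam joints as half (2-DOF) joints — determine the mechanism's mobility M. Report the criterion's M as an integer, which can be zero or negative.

M = 8

L=1 J1=0 J2=0
add link → L=2 J1=0 J2=0
R@0,1 dof=1 J1 → L=2 J1=1 J2=0
add link → L=3 J1=1 J2=0
P@0,2 dof=1 J1 → L=3 J1=2 J2=0
add link → L=4 J1=2 J2=0
P@2,1 dof=1 J1 → L=4 J1=3 J2=0
add link → L=5 J1=3 J2=0
C@4,2 dof=2 J2 → L=5 J1=3 J2=1
add link → L=6 J1=3 J2=1
C@5,0 dof=2 J2 → L=6 J1=3 J2=2
P@1,3 dof=1 J1 → L=6 J1=4 J2=2
add link → L=7 J1=4 J2=2
P@6,3 dof=1 J1 → L=7 J1=5 J2=2
P@0,3 dof=1 J1 → L=7 J1=6 J2=2
add link → L=8 J1=6 J2=2
add link → L=9 J1=6 J2=2
R@5,7 dof=1 J1 → L=9 J1=7 J2=2
add link → L=10 J1=7 J2=2
PS@3,8 dof=2 J2 → L=10 J1=7 J2=3
C@8,9 dof=2 J2 → L=10 J1=7 J2=4
PS@8,6 dof=2 J2 → L=10 J1=7 J2=5
M=3(L−1)−2J1−J2=3·9−2·7−5=8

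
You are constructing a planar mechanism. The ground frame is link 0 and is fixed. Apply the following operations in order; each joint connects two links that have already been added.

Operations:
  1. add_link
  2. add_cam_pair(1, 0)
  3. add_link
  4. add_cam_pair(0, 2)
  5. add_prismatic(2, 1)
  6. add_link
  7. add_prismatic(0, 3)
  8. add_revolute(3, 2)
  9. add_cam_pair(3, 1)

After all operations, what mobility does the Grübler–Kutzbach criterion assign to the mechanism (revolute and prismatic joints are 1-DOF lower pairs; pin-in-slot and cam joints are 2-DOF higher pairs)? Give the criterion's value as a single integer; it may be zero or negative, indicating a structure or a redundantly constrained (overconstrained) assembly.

M = 0

L=1 J1=0 J2=0
add link → L=2 J1=0 J2=0
C@1,0 dof=2 J2 → L=2 J1=0 J2=1
add link → L=3 J1=0 J2=1
C@0,2 dof=2 J2 → L=3 J1=0 J2=2
P@2,1 dof=1 J1 → L=3 J1=1 J2=2
add link → L=4 J1=1 J2=2
P@0,3 dof=1 J1 → L=4 J1=2 J2=2
R@3,2 dof=1 J1 → L=4 J1=3 J2=2
C@3,1 dof=2 J2 → L=4 J1=3 J2=3
M=3(L−1)−2J1−J2=3·3−2·3−3=0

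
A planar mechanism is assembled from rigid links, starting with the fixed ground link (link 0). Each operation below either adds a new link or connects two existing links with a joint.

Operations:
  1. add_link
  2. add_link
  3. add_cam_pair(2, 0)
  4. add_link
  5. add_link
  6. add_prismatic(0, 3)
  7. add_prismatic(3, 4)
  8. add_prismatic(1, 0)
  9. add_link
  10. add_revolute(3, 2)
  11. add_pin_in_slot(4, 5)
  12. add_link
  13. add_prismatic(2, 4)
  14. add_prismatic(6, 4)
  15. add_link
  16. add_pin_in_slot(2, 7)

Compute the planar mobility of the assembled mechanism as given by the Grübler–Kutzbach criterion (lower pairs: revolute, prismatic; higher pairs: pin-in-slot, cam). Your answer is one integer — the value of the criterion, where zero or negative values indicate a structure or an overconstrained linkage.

M = 6

(L,J1,J2)=(1,0,0); link0 fixed
link1: (2,0,0)
link2: (3,0,0)
C 2-0 [J2]: (3,0,1)
link3: (4,0,1)
link4: (5,0,1)
P 0-3 [J1]: (5,1,1)
P 3-4 [J1]: (5,2,1)
P 1-0 [J1]: (5,3,1)
link5: (6,3,1)
R 3-2 [J1]: (6,4,1)
PS 4-5 [J2]: (6,4,2)
link6: (7,4,2)
P 2-4 [J1]: (7,5,2)
P 6-4 [J1]: (7,6,2)
link7: (8,6,2)
PS 2-7 [J2]: (8,6,3)
Grübler: 3·7 − 2·6 − 3 = 6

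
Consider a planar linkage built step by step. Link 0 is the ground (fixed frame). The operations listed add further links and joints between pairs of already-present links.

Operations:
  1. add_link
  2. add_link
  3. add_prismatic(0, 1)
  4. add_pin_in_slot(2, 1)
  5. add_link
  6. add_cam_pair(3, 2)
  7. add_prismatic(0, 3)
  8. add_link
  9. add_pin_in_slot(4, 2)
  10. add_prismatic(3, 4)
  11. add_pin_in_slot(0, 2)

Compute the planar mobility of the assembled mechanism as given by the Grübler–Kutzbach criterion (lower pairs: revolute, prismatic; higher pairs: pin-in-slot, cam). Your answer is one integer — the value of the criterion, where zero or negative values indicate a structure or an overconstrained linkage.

ground; <1,0,0>
#1 <2,0,0>
#2 <3,0,0>
P:0↔1 J1 <3,1,0>
PS:2↔1 J2 <3,1,1>
#3 <4,1,1>
C:3↔2 J2 <4,1,2>
P:0↔3 J1 <4,2,2>
#4 <5,2,2>
PS:4↔2 J2 <5,2,3>
P:3↔4 J1 <5,3,3>
PS:0↔2 J2 <5,3,4>
3×4 − 2×3 − 1×4 = 2

M = 2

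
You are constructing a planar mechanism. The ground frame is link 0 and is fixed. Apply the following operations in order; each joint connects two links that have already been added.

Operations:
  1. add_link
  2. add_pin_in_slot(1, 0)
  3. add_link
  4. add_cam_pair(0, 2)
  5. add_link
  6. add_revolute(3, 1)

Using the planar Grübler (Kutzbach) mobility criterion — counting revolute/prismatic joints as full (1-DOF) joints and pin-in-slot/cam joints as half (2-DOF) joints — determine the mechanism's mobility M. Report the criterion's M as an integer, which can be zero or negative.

L=1 J1=0 J2=0
add link → L=2 J1=0 J2=0
PS@1,0 dof=2 J2 → L=2 J1=0 J2=1
add link → L=3 J1=0 J2=1
C@0,2 dof=2 J2 → L=3 J1=0 J2=2
add link → L=4 J1=0 J2=2
R@3,1 dof=1 J1 → L=4 J1=1 J2=2
M=3(L−1)−2J1−J2=3·3−2·1−2=5

M = 5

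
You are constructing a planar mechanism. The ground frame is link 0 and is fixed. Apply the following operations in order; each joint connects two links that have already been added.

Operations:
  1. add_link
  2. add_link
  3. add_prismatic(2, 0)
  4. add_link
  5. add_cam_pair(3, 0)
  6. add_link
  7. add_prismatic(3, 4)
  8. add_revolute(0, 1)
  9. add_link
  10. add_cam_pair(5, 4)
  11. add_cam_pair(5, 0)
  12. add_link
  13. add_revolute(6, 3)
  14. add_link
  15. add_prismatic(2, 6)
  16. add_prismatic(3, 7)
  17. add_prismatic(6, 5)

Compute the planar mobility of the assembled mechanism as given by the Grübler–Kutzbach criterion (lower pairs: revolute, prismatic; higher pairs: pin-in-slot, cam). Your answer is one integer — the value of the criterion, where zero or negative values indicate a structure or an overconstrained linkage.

L=1 J1=0 J2=0
add link → L=2 J1=0 J2=0
add link → L=3 J1=0 J2=0
P@2,0 dof=1 J1 → L=3 J1=1 J2=0
add link → L=4 J1=1 J2=0
C@3,0 dof=2 J2 → L=4 J1=1 J2=1
add link → L=5 J1=1 J2=1
P@3,4 dof=1 J1 → L=5 J1=2 J2=1
R@0,1 dof=1 J1 → L=5 J1=3 J2=1
add link → L=6 J1=3 J2=1
C@5,4 dof=2 J2 → L=6 J1=3 J2=2
C@5,0 dof=2 J2 → L=6 J1=3 J2=3
add link → L=7 J1=3 J2=3
R@6,3 dof=1 J1 → L=7 J1=4 J2=3
add link → L=8 J1=4 J2=3
P@2,6 dof=1 J1 → L=8 J1=5 J2=3
P@3,7 dof=1 J1 → L=8 J1=6 J2=3
P@6,5 dof=1 J1 → L=8 J1=7 J2=3
M=3(L−1)−2J1−J2=3·7−2·7−3=4

M = 4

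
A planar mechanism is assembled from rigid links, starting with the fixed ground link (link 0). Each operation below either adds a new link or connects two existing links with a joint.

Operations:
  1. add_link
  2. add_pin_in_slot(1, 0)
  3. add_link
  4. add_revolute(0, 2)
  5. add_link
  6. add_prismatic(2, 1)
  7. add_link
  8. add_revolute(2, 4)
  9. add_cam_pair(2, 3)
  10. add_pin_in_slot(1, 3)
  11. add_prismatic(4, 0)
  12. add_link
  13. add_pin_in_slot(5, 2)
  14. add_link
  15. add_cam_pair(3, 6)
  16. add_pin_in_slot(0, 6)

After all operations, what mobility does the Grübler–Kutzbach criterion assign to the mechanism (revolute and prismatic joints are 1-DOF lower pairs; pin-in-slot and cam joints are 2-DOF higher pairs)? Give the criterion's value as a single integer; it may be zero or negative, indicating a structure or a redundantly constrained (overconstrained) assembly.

M = 4

L=1 J1=0 J2=0
add link → L=2 J1=0 J2=0
PS@1,0 dof=2 J2 → L=2 J1=0 J2=1
add link → L=3 J1=0 J2=1
R@0,2 dof=1 J1 → L=3 J1=1 J2=1
add link → L=4 J1=1 J2=1
P@2,1 dof=1 J1 → L=4 J1=2 J2=1
add link → L=5 J1=2 J2=1
R@2,4 dof=1 J1 → L=5 J1=3 J2=1
C@2,3 dof=2 J2 → L=5 J1=3 J2=2
PS@1,3 dof=2 J2 → L=5 J1=3 J2=3
P@4,0 dof=1 J1 → L=5 J1=4 J2=3
add link → L=6 J1=4 J2=3
PS@5,2 dof=2 J2 → L=6 J1=4 J2=4
add link → L=7 J1=4 J2=4
C@3,6 dof=2 J2 → L=7 J1=4 J2=5
PS@0,6 dof=2 J2 → L=7 J1=4 J2=6
M=3(L−1)−2J1−J2=3·6−2·4−6=4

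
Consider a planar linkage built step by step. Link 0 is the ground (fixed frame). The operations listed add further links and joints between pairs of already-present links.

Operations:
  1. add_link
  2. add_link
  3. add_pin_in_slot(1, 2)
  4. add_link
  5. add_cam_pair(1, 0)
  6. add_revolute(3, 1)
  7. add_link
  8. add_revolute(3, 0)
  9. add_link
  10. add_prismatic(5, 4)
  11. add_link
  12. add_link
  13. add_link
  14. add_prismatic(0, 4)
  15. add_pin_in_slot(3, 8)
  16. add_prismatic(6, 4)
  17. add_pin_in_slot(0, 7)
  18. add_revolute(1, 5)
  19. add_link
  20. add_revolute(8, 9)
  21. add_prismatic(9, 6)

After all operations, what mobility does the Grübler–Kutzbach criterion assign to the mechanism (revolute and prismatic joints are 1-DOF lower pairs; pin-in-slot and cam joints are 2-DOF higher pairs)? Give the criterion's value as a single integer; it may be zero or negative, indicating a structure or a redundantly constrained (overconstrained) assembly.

link 0 = ground. State L|J1|J2 = 1|0|0
+link1  2|0|0
+link2  3|0|0
PS(1,2) f=2→J2  3|0|1
+link3  4|0|1
C(1,0) f=2→J2  4|0|2
R(3,1) f=1→J1  4|1|2
+link4  5|1|2
R(3,0) f=1→J1  5|2|2
+link5  6|2|2
P(5,4) f=1→J1  6|3|2
+link6  7|3|2
+link7  8|3|2
+link8  9|3|2
P(0,4) f=1→J1  9|4|2
PS(3,8) f=2→J2  9|4|3
P(6,4) f=1→J1  9|5|3
PS(0,7) f=2→J2  9|5|4
R(1,5) f=1→J1  9|6|4
+link9  10|6|4
R(8,9) f=1→J1  10|7|4
P(9,6) f=1→J1  10|8|4
M = 3(10−1)−2·8−4 = 27−16−4 = 7

M = 7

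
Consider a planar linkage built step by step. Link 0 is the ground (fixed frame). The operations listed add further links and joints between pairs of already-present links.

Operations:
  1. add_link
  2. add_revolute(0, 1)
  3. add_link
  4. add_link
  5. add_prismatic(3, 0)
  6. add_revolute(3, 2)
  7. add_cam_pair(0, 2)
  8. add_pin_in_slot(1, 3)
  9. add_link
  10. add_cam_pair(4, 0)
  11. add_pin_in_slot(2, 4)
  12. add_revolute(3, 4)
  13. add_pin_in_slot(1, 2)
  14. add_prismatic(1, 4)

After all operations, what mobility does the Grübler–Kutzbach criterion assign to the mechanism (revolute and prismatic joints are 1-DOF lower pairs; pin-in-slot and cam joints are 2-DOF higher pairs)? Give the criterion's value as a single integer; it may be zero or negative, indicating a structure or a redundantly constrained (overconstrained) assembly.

(L,J1,J2)=(1,0,0); link0 fixed
link1: (2,0,0)
R 0-1 [J1]: (2,1,0)
link2: (3,1,0)
link3: (4,1,0)
P 3-0 [J1]: (4,2,0)
R 3-2 [J1]: (4,3,0)
C 0-2 [J2]: (4,3,1)
PS 1-3 [J2]: (4,3,2)
link4: (5,3,2)
C 4-0 [J2]: (5,3,3)
PS 2-4 [J2]: (5,3,4)
R 3-4 [J1]: (5,4,4)
PS 1-2 [J2]: (5,4,5)
P 1-4 [J1]: (5,5,5)
Grübler: 3·4 − 2·5 − 5 = -3

M = -3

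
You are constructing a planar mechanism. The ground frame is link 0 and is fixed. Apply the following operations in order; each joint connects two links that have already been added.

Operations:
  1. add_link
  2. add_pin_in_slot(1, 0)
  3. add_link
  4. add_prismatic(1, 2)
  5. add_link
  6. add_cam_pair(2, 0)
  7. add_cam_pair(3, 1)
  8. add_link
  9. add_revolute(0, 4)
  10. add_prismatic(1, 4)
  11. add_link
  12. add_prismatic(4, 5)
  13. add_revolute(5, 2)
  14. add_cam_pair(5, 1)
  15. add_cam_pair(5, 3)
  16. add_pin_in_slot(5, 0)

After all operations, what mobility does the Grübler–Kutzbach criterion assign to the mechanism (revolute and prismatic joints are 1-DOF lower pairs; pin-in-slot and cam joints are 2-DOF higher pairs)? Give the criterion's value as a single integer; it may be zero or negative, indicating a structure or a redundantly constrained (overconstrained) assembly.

L=1 J1=0 J2=0
add link → L=2 J1=0 J2=0
PS@1,0 dof=2 J2 → L=2 J1=0 J2=1
add link → L=3 J1=0 J2=1
P@1,2 dof=1 J1 → L=3 J1=1 J2=1
add link → L=4 J1=1 J2=1
C@2,0 dof=2 J2 → L=4 J1=1 J2=2
C@3,1 dof=2 J2 → L=4 J1=1 J2=3
add link → L=5 J1=1 J2=3
R@0,4 dof=1 J1 → L=5 J1=2 J2=3
P@1,4 dof=1 J1 → L=5 J1=3 J2=3
add link → L=6 J1=3 J2=3
P@4,5 dof=1 J1 → L=6 J1=4 J2=3
R@5,2 dof=1 J1 → L=6 J1=5 J2=3
C@5,1 dof=2 J2 → L=6 J1=5 J2=4
C@5,3 dof=2 J2 → L=6 J1=5 J2=5
PS@5,0 dof=2 J2 → L=6 J1=5 J2=6
M=3(L−1)−2J1−J2=3·5−2·5−6=-1

M = -1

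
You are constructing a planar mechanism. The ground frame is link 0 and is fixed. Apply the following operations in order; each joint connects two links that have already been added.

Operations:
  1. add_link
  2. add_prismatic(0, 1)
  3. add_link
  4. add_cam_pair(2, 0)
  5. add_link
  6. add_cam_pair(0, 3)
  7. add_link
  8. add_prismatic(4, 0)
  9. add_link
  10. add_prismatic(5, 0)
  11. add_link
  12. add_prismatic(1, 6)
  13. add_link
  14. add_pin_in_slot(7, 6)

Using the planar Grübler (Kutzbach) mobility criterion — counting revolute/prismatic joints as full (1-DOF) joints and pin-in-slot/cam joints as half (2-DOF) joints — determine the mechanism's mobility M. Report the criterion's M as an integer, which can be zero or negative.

link 0 = ground. State L|J1|J2 = 1|0|0
+link1  2|0|0
P(0,1) f=1→J1  2|1|0
+link2  3|1|0
C(2,0) f=2→J2  3|1|1
+link3  4|1|1
C(0,3) f=2→J2  4|1|2
+link4  5|1|2
P(4,0) f=1→J1  5|2|2
+link5  6|2|2
P(5,0) f=1→J1  6|3|2
+link6  7|3|2
P(1,6) f=1→J1  7|4|2
+link7  8|4|2
PS(7,6) f=2→J2  8|4|3
M = 3(8−1)−2·4−3 = 21−8−3 = 10

M = 10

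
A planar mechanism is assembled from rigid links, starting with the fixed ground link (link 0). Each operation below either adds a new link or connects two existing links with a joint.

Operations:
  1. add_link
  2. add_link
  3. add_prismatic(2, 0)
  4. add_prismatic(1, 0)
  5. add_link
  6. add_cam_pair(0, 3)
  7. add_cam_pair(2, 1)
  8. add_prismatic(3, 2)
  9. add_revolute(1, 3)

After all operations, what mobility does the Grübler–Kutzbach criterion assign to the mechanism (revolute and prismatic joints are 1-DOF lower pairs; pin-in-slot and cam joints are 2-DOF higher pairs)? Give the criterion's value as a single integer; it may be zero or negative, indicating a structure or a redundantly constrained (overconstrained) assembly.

link 0 = ground. State L|J1|J2 = 1|0|0
+link1  2|0|0
+link2  3|0|0
P(2,0) f=1→J1  3|1|0
P(1,0) f=1→J1  3|2|0
+link3  4|2|0
C(0,3) f=2→J2  4|2|1
C(2,1) f=2→J2  4|2|2
P(3,2) f=1→J1  4|3|2
R(1,3) f=1→J1  4|4|2
M = 3(4−1)−2·4−2 = 9−8−2 = -1

M = -1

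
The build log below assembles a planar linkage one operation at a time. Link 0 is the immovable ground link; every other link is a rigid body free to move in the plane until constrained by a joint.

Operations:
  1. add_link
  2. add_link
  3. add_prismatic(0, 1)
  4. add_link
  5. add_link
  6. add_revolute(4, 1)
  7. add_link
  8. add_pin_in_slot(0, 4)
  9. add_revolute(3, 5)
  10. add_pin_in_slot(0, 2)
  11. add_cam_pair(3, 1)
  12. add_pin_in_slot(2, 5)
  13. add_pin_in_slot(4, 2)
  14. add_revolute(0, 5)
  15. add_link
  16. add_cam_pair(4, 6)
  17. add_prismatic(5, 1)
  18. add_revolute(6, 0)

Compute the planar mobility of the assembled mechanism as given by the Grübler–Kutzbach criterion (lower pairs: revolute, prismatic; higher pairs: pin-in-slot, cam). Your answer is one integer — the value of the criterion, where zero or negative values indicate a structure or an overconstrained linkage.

M = 0

[1;0;0] (link 0 is ground)
L+ [2;0;0]
L+ [3;0;0]
P(0,1)∈J1 [3;1;0]
L+ [4;1;0]
L+ [5;1;0]
R(4,1)∈J1 [5;2;0]
L+ [6;2;0]
PS(0,4)∈J2 [6;2;1]
R(3,5)∈J1 [6;3;1]
PS(0,2)∈J2 [6;3;2]
C(3,1)∈J2 [6;3;3]
PS(2,5)∈J2 [6;3;4]
PS(4,2)∈J2 [6;3;5]
R(0,5)∈J1 [6;4;5]
L+ [7;4;5]
C(4,6)∈J2 [7;4;6]
P(5,1)∈J1 [7;5;6]
R(6,0)∈J1 [7;6;6]
mobility = 18 − 12 − 6 = 0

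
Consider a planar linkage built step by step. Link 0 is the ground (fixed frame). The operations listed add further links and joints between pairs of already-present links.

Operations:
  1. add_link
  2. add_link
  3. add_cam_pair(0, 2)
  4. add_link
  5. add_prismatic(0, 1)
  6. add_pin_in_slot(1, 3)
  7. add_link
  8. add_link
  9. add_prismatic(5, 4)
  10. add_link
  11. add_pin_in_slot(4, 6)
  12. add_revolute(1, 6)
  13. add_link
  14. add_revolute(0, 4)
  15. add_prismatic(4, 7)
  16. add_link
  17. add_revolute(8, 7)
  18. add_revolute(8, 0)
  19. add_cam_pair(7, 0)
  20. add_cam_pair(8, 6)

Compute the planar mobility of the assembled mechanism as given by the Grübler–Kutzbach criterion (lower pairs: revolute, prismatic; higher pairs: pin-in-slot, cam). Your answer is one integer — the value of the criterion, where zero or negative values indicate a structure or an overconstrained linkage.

M = 5

L=1 J1=0 J2=0
add link → L=2 J1=0 J2=0
add link → L=3 J1=0 J2=0
C@0,2 dof=2 J2 → L=3 J1=0 J2=1
add link → L=4 J1=0 J2=1
P@0,1 dof=1 J1 → L=4 J1=1 J2=1
PS@1,3 dof=2 J2 → L=4 J1=1 J2=2
add link → L=5 J1=1 J2=2
add link → L=6 J1=1 J2=2
P@5,4 dof=1 J1 → L=6 J1=2 J2=2
add link → L=7 J1=2 J2=2
PS@4,6 dof=2 J2 → L=7 J1=2 J2=3
R@1,6 dof=1 J1 → L=7 J1=3 J2=3
add link → L=8 J1=3 J2=3
R@0,4 dof=1 J1 → L=8 J1=4 J2=3
P@4,7 dof=1 J1 → L=8 J1=5 J2=3
add link → L=9 J1=5 J2=3
R@8,7 dof=1 J1 → L=9 J1=6 J2=3
R@8,0 dof=1 J1 → L=9 J1=7 J2=3
C@7,0 dof=2 J2 → L=9 J1=7 J2=4
C@8,6 dof=2 J2 → L=9 J1=7 J2=5
M=3(L−1)−2J1−J2=3·8−2·7−5=5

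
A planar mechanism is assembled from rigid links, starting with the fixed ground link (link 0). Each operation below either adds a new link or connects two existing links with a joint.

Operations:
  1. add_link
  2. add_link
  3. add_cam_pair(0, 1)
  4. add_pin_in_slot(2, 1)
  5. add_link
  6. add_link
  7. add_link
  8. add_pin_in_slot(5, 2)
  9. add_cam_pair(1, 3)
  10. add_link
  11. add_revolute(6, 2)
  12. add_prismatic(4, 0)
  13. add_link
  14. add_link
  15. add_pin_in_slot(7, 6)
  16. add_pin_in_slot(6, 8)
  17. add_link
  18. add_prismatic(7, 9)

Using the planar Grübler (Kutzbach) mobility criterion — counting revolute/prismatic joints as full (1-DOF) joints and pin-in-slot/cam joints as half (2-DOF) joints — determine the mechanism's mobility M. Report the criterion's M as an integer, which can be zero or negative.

M = 15

link 0 = ground. State L|J1|J2 = 1|0|0
+link1  2|0|0
+link2  3|0|0
C(0,1) f=2→J2  3|0|1
PS(2,1) f=2→J2  3|0|2
+link3  4|0|2
+link4  5|0|2
+link5  6|0|2
PS(5,2) f=2→J2  6|0|3
C(1,3) f=2→J2  6|0|4
+link6  7|0|4
R(6,2) f=1→J1  7|1|4
P(4,0) f=1→J1  7|2|4
+link7  8|2|4
+link8  9|2|4
PS(7,6) f=2→J2  9|2|5
PS(6,8) f=2→J2  9|2|6
+link9  10|2|6
P(7,9) f=1→J1  10|3|6
M = 3(10−1)−2·3−6 = 27−6−6 = 15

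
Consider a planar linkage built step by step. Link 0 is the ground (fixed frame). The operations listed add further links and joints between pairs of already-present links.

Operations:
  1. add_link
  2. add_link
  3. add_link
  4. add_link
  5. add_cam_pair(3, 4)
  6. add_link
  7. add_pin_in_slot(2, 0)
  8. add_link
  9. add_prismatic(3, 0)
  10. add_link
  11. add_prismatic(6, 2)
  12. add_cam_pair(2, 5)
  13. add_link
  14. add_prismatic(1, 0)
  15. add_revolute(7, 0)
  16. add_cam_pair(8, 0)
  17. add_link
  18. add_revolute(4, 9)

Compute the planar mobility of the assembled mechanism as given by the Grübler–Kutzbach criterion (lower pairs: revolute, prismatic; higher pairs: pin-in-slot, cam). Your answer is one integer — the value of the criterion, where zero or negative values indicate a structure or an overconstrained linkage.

M = 13

(L,J1,J2)=(1,0,0); link0 fixed
link1: (2,0,0)
link2: (3,0,0)
link3: (4,0,0)
link4: (5,0,0)
C 3-4 [J2]: (5,0,1)
link5: (6,0,1)
PS 2-0 [J2]: (6,0,2)
link6: (7,0,2)
P 3-0 [J1]: (7,1,2)
link7: (8,1,2)
P 6-2 [J1]: (8,2,2)
C 2-5 [J2]: (8,2,3)
link8: (9,2,3)
P 1-0 [J1]: (9,3,3)
R 7-0 [J1]: (9,4,3)
C 8-0 [J2]: (9,4,4)
link9: (10,4,4)
R 4-9 [J1]: (10,5,4)
Grübler: 3·9 − 2·5 − 4 = 13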